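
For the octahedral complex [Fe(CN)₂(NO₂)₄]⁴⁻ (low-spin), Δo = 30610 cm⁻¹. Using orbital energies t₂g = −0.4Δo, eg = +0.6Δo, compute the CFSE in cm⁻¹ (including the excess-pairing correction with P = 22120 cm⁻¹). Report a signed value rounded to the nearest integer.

-29224

Ligand charges: 2×(-1) from CN⁻ and 4×(-1) from NO₂⁻ sum to -6; with overall charge -4, Fe is +2.
Fe is in group 8, so Fe²⁺ is d⁶ (8 − 2 = 6).
The d⁶ electrons fill as t₂g⁶ eg⁰.
Orbital CFSE = 6(-0.4) + 0(0.6) = -2.4Δo = -2.4 × 30610 = -73464 cm⁻¹.
Pairing penalty: 3 pairs vs 1 in the high-spin reference → 2 extra × P = 44240 cm⁻¹.
Overall CFSE = -73464 + 44240 = -29224 cm⁻¹.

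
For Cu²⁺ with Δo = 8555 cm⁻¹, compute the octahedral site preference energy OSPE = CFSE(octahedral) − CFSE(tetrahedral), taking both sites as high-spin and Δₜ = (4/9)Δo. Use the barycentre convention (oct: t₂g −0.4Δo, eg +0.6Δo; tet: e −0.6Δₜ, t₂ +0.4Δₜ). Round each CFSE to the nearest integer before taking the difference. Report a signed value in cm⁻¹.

Cu is in group 11, so Cu²⁺ is d⁹ (11 − 2 = 9).
Octahedral (high-spin): t₂g⁶ eg³, CFSE = 6(−0.4) + 3(+0.6) = -0.6Δo = -0.6 × 8555 = -5133 cm⁻¹.
In a tetrahedral site the filling is e⁴ t₂⁵: CFSE(tet) = -0.4Δₜ = -0.4 × (4/9)(8555) = -1521 cm⁻¹.
OSPE = -5133 − (-1521) = -3612 cm⁻¹.

-3612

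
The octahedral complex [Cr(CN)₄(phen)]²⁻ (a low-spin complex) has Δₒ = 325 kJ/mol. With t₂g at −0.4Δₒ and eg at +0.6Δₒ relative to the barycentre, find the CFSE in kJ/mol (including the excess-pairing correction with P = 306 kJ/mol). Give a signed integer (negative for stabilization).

Ligand charges: 4×(-1) from CN⁻ and 1×(+0) from phen sum to -4; with overall charge -2, Cr is +2.
Cr sits in group 6; removing 2 electrons leaves Cr²⁺ with 6 − 2 = 4 d electrons.
The d⁴ electrons fill as t₂g⁴ eg⁰.
CFSE(orbital) = 4×(-0.4Δₒ) + 0×(0.6Δₒ) = -1.6Δₒ; with Δₒ = 325 kJ/mol that is -520 kJ/mol.
High-spin d⁴ would be t₂g³ eg¹ with 0 pairs; low-spin has 1, so 1 excess pair costs +1P = +306 kJ/mol.
Combining: -520 + 306 = -214 kJ/mol.

-214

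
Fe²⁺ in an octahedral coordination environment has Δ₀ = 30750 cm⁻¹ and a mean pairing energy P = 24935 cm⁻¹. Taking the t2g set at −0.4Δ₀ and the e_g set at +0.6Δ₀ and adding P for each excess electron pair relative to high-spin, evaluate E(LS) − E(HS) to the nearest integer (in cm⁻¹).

-11630

Fe²⁺: group 8, so d-count = 8 − 2 = 6.
High-spin d⁶ fills as t2g^4 e_g^2 with CFSE 4(−0.4) + 2(+0.6) = -0.4Δ₀ = -12300 cm⁻¹.
For low-spin the configuration is t2g^6 e_g^0: orbital energy -2.4 × 30750 = -73800 cm⁻¹, and 2 additional pairs relative to high-spin add 49870 cm⁻¹, giving -23930 cm⁻¹.
The difference is -23930 − (-12300) = -11630 cm⁻¹, so low-spin lies lower.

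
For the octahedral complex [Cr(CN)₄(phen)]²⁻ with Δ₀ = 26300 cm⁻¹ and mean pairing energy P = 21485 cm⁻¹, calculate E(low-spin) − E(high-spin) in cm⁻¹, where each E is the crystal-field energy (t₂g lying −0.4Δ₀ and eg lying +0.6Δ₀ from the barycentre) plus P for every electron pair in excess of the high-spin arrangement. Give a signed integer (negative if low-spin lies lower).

Ligand charges: 4×(-1) from CN⁻ and 1×(+0) from phen sum to -4; with overall charge -2, Cr is +2.
Cr²⁺: group 6, so d-count = 6 − 2 = 4.
In the high-spin limit (t₂g³ eg¹) the orbital term is -0.6Δ₀ = -15780 cm⁻¹, with no excess pairing.
Low-spin t₂g⁴ eg⁰ gives -1.6Δ₀ = -42080 cm⁻¹, but forming 1 extra pair costs 1P = 21485 cm⁻¹, so E(LS) = -42080 + 21485 = -20595 cm⁻¹.
The difference is -20595 − (-15780) = -4815 cm⁻¹, so low-spin lies lower.

-4815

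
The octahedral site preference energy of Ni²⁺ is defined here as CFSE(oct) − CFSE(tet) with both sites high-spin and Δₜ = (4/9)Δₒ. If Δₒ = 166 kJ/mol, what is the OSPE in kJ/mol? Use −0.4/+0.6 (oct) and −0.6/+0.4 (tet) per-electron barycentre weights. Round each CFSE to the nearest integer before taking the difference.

Ni is in group 10, so Ni²⁺ is d⁸ (10 − 2 = 8).
Octahedral (high-spin): t2g^6 e_g^2, CFSE = 6(−0.4) + 2(+0.6) = -1.2Δₒ = -1.2 × 166 = -199 kJ/mol.
Tetrahedral: e^4 t2^4, CFSE = 4(−0.6) + 4(+0.4) = -0.8Δₜ = -0.8 × (4/9) × 166 = -59 kJ/mol.
Subtracting, OSPE = -199 − (-59) = -140 kJ/mol.

-140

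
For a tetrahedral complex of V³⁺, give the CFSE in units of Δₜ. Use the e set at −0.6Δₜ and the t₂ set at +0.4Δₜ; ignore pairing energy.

Group 5 minus oxidation state +3 gives a d² configuration for V³⁺.
Tetrahedral fields are weak (Δₜ ≈ 4/9 Δₒ), so electrons fill high-spin.
Configuration: e² t₂⁰.
CFSE = 2(-0.6Δₜ) + 0(0.4Δₜ) = -1.2Δₜ + 0.0Δₜ = -1.2Δₜ.

-1.2 Δₜ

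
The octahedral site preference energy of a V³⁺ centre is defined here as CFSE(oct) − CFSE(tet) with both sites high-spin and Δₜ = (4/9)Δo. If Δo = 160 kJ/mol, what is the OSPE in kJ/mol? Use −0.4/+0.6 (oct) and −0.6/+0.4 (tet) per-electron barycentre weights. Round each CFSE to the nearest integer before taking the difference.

-43

V³⁺: group 5, so d-count = 5 − 3 = 2.
Octahedral (high-spin): t₂g² eg⁰, CFSE = 2(−0.4) + 0(+0.6) = -0.8Δo = -0.8 × 160 = -128 kJ/mol.
Tetrahedral: e² t₂⁰, CFSE = 2(−0.6) + 0(+0.4) = -1.2Δₜ = -1.2 × (4/9) × 160 = -85 kJ/mol.
OSPE = CFSE(oct) − CFSE(tet) = -128 − (-85) = -43 kJ/mol.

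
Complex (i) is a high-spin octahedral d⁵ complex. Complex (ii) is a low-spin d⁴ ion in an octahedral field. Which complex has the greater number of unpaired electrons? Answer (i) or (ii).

(i): t₂g³ eg² → 5 unpaired.
(ii): t2g^4 e_g^0 → 2 unpaired.
So (i) has more unpaired electrons.

(i)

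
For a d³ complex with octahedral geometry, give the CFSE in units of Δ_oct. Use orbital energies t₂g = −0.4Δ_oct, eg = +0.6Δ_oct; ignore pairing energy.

Configuration: t₂g³ eg⁰.
CFSE = 3(-0.4Δ_oct) + 0(0.6Δ_oct) = -1.2Δ_oct + 0.0Δ_oct = -1.2Δ_oct.

-1.2 Δ_oct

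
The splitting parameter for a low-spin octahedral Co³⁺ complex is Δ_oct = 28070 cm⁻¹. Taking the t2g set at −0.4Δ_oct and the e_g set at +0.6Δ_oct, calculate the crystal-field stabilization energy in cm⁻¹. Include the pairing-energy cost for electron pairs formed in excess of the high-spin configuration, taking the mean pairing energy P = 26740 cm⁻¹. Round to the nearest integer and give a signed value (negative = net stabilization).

Co is in group 9, so Co³⁺ is d⁶ (9 − 3 = 6).
Electron filling gives t2g^6 e_g^0.
Orbital CFSE = 6(-0.4) + 0(0.6) = -2.4Δ_oct = -2.4 × 28070 = -67368 cm⁻¹.
High-spin d⁶ would be t2g^4 e_g^2 with 1 pair; low-spin has 3, so 2 excess pairs cost +2P = +53480 cm⁻¹.
Combining: -67368 + 53480 = -13888 cm⁻¹.

-13888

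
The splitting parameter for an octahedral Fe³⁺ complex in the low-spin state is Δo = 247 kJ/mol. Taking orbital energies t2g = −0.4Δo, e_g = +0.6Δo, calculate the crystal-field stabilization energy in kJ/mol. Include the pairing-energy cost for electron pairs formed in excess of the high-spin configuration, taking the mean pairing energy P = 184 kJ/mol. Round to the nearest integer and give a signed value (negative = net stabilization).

-126

Fe is in group 8, so Fe³⁺ is d⁵ (8 − 3 = 5).
Configuration: t2g^5 e_g^0.
CFSE(orbital) = 5×(-0.4Δo) + 0×(0.6Δo) = -2.0Δo; with Δo = 247 kJ/mol that is -494 kJ/mol.
High-spin d⁵ would be t2g^3 e_g^2 with 0 pairs; low-spin has 2, so 2 excess pairs cost +2P = +368 kJ/mol.
Net CFSE = -494 + 368 = -126 kJ/mol.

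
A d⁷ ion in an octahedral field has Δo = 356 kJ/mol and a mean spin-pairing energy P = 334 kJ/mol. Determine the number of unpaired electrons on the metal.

1

Δo > P, so pairing is preferred: the ground state is low-spin.
Filling d⁷ accordingly: t₂g⁶ eg¹.
Unpaired electrons: 1.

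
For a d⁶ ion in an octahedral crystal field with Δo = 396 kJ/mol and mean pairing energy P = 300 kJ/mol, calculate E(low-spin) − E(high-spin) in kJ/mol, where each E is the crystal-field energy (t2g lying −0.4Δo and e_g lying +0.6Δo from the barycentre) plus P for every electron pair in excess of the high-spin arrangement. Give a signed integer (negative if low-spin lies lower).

High-spin d⁶ fills as t2g^4 e_g^2 with CFSE 4(−0.4) + 2(+0.6) = -0.4Δo = -158 kJ/mol.
For low-spin the configuration is t2g^6 e_g^0: orbital energy -2.4 × 396 = -950 kJ/mol, and 2 additional pairs relative to high-spin add 600 kJ/mol, giving -350 kJ/mol.
The difference is -350 − (-158) = -192 kJ/mol, so low-spin lies lower.

-192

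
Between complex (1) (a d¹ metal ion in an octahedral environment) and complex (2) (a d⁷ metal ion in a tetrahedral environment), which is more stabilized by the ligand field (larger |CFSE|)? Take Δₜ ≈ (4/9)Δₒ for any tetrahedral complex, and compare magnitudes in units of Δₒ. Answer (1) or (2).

(2)

(1): t2g^1 e_g^0, CFSE = -0.4Δₒ.
(2): Tetrahedral splitting is small, so the complex is high-spin; e⁴ t₂³, CFSE = -1.2Δₜ ≈ -0.53Δₒ.
So (2) has the larger |CFSE|.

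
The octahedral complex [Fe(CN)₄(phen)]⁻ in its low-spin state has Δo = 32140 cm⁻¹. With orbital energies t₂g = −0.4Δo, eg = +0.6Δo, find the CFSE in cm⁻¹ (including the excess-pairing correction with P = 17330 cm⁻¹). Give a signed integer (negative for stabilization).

Ligand charges: 4×(-1) from CN⁻ and 1×(+0) from phen sum to -4; with overall charge -1, Fe is +3.
Fe sits in group 8; removing 3 electrons leaves Fe³⁺ with 8 − 3 = 5 d electrons.
Configuration: t₂g⁵ eg⁰.
The orbital stabilization is -2.0Δo = -2.0 × 32140 = -64280 cm⁻¹.
Relative to high-spin t₂g³ eg² (0 paired), the low-spin configuration has 2 additional pairs, contributing +2 × 17330 = +34660 cm⁻¹.
Combining: -64280 + 34660 = -29620 cm⁻¹.

-29620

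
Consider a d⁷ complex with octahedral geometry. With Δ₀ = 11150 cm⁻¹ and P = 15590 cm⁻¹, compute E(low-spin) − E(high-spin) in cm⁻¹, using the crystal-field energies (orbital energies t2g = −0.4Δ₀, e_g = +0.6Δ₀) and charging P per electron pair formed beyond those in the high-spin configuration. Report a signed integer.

In the high-spin limit (t2g^5 e_g^2) the orbital term is -0.8Δ₀ = -8920 cm⁻¹, with no excess pairing.
Low-spin: t2g^6 e_g^1, orbital CFSE = -1.8Δ₀ = -20070 cm⁻¹; plus 1 excess pair × P = +15590 cm⁻¹; total -4480 cm⁻¹.
The difference is -4480 − (-8920) = 4440 cm⁻¹, so high-spin lies lower.

4440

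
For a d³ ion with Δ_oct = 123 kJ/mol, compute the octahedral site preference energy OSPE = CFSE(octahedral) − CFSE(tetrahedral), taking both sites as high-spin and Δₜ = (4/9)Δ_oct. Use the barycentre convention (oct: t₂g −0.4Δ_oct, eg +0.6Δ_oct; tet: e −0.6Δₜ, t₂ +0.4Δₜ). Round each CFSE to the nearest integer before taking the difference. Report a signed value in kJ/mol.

-104

In an octahedral site d³ (HS) is t2g^3 e_g^0, giving CFSE(oct) = -1.2Δ_oct = -148 kJ/mol.
In a tetrahedral site the filling is e^2 t2^1: CFSE(tet) = -0.8Δₜ = -0.8 × (4/9)(123) = -44 kJ/mol.
Subtracting, OSPE = -148 − (-44) = -104 kJ/mol.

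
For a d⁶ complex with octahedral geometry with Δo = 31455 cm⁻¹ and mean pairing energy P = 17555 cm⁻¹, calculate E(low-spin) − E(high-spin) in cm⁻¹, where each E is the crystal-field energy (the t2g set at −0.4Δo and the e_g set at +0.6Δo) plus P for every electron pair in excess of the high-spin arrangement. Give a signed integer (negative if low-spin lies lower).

-27800

High-spin: t2g^4 e_g^2, CFSE = -0.4Δo = -12582 cm⁻¹.
Low-spin: t2g^6 e_g^0, orbital CFSE = -2.4Δo = -75492 cm⁻¹; plus 2 excess pairs × P = +35110 cm⁻¹; total -40382 cm⁻¹.
Thus E(LS) − E(HS) = -27800 cm⁻¹.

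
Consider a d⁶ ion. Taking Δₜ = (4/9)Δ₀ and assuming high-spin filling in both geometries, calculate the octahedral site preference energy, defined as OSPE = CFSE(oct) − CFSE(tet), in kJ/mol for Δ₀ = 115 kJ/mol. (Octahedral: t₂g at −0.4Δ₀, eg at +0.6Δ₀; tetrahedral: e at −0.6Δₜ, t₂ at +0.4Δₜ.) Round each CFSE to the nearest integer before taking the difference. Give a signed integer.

Octahedral (high-spin): t₂g⁴ eg², CFSE = 4(−0.4) + 2(+0.6) = -0.4Δ₀ = -0.4 × 115 = -46 kJ/mol.
In a tetrahedral site the filling is e³ t₂³: CFSE(tet) = -0.6Δₜ = -0.6 × (4/9)(115) = -31 kJ/mol.
OSPE = CFSE(oct) − CFSE(tet) = -46 − (-31) = -15 kJ/mol.

-15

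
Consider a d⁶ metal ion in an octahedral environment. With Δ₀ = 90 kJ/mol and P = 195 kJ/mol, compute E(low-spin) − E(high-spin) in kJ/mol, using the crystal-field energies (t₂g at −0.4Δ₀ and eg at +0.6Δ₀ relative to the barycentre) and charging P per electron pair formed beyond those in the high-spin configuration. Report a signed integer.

High-spin d⁶ fills as t₂g⁴ eg² with CFSE 4(−0.4) + 2(+0.6) = -0.4Δ₀ = -36 kJ/mol.
Low-spin: t₂g⁶ eg⁰, orbital CFSE = -2.4Δ₀ = -216 kJ/mol; plus 2 excess pairs × P = +390 kJ/mol; total 174 kJ/mol.
E(LS) − E(HS) = 174 − (-36) = 210 kJ/mol.

210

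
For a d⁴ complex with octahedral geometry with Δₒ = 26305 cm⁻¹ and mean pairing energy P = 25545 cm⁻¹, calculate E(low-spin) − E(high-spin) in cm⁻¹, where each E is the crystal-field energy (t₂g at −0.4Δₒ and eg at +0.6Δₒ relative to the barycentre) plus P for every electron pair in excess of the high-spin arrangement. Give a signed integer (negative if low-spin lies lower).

In the high-spin limit (t₂g³ eg¹) the orbital term is -0.6Δₒ = -15783 cm⁻¹, with no excess pairing.
For low-spin the configuration is t₂g⁴ eg⁰: orbital energy -1.6 × 26305 = -42088 cm⁻¹, and 1 additional pair relative to high-spin adds 25545 cm⁻¹, giving -16543 cm⁻¹.
The difference is -16543 − (-15783) = -760 cm⁻¹, so low-spin lies lower.

-760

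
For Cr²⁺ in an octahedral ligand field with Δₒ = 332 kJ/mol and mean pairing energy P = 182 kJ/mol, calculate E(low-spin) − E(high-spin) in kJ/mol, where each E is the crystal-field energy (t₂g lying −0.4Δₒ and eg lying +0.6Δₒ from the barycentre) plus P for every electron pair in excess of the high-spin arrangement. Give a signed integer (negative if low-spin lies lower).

Cr sits in group 6; removing 2 electrons leaves Cr²⁺ with 6 − 2 = 4 d electrons.
High-spin: t₂g³ eg¹, CFSE = -0.6Δₒ = -199 kJ/mol.
Low-spin: t₂g⁴ eg⁰, orbital CFSE = -1.6Δₒ = -531 kJ/mol; plus 1 excess pair × P = +182 kJ/mol; total -349 kJ/mol.
Thus E(LS) − E(HS) = -150 kJ/mol.

-150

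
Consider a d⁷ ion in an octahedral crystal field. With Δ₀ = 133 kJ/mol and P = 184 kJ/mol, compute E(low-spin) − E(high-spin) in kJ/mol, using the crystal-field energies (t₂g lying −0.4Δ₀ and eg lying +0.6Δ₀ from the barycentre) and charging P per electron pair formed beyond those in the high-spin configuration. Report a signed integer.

51

High-spin d⁷ fills as t₂g⁵ eg² with CFSE 5(−0.4) + 2(+0.6) = -0.8Δ₀ = -106 kJ/mol.
Low-spin: t₂g⁶ eg¹, orbital CFSE = -1.8Δ₀ = -239 kJ/mol; plus 1 excess pair × P = +184 kJ/mol; total -55 kJ/mol.
Thus E(LS) − E(HS) = 51 kJ/mol.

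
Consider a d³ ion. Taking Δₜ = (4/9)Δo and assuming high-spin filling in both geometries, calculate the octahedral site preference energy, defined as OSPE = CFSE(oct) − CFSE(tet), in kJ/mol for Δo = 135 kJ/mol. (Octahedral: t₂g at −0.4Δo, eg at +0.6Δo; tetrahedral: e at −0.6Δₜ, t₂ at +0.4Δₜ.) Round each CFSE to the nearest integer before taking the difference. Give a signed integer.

Octahedral high-spin t2g^3 e_g^0: CFSE = -1.2 × 135 = -162 kJ/mol.
Tetrahedral e^2 t2^1 gives -0.8Δₜ = -0.8 × (4/9) × 135 = -48 kJ/mol.
OSPE = CFSE(oct) − CFSE(tet) = -162 − (-48) = -114 kJ/mol.

-114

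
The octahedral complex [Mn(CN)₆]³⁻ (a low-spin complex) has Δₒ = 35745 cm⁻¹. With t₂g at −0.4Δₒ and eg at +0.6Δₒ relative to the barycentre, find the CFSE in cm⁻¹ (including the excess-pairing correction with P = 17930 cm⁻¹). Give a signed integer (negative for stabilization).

-39262

Each CN⁻ contributes -1; 6 × (-1) = -6. With overall charge -3, Mn is in the +3 oxidation state.
Mn sits in group 7; removing 3 electrons leaves Mn³⁺ with 7 − 3 = 4 d electrons.
The d⁴ electrons fill as t₂g⁴ eg⁰.
The orbital stabilization is -1.6Δₒ = -1.6 × 35745 = -57192 cm⁻¹.
High-spin d⁴ would be t₂g³ eg¹ with 0 pairs; low-spin has 1, so 1 excess pair costs +1P = +17930 cm⁻¹.
Net CFSE = -57192 + 17930 = -39262 cm⁻¹.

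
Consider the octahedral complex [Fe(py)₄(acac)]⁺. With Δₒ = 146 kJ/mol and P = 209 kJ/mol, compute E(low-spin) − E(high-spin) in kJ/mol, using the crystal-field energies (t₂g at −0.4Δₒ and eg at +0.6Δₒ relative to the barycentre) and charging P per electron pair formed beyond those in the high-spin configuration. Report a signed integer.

126

Ligand charges: 4×(+0) from py and 1×(-1) from acac⁻ sum to -1; with overall charge +1, Fe is +2.
Fe is in group 8, so Fe²⁺ is d⁶ (8 − 2 = 6).
In the high-spin limit (t₂g⁴ eg²) the orbital term is -0.4Δₒ = -58 kJ/mol, with no excess pairing.
Low-spin t₂g⁶ eg⁰ gives -2.4Δₒ = -350 kJ/mol, but forming 2 extra pairs costs 2P = 418 kJ/mol, so E(LS) = -350 + 418 = 68 kJ/mol.
Thus E(LS) − E(HS) = 126 kJ/mol.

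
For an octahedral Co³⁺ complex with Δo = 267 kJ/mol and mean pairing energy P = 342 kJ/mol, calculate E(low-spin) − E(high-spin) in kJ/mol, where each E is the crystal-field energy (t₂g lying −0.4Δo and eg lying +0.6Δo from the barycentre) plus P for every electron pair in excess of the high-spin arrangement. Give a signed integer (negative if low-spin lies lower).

Co³⁺: group 9, so d-count = 9 − 3 = 6.
In the high-spin limit (t₂g⁴ eg²) the orbital term is -0.4Δo = -107 kJ/mol, with no excess pairing.
For low-spin the configuration is t₂g⁶ eg⁰: orbital energy -2.4 × 267 = -641 kJ/mol, and 2 additional pairs relative to high-spin add 684 kJ/mol, giving 43 kJ/mol.
E(LS) − E(HS) = 43 − (-107) = 150 kJ/mol.

150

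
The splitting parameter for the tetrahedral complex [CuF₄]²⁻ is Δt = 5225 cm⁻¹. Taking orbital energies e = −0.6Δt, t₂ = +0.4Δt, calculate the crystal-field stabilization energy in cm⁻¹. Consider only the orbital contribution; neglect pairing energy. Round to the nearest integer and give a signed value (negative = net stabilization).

-2090

Each F⁻ contributes -1; 4 × (-1) = -4. With overall charge -2, Cu is in the +2 oxidation state.
Group 11 minus oxidation state +2 gives a d⁹ configuration for Cu²⁺.
With tetrahedral geometry the complex is necessarily high-spin.
Configuration: e⁴ t₂⁵.
Orbital CFSE = 4(-0.6) + 5(0.4) = -0.4Δt = -0.4 × 5225 = -2090 cm⁻¹.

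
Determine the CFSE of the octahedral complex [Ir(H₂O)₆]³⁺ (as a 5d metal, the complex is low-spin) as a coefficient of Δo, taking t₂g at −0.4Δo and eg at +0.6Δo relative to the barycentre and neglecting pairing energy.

-2.4 Δo

H₂O is neutral, so the +3 overall charge sits on Ir: oxidation state +3.
Group 9 minus oxidation state +3 gives a d⁶ configuration for Ir³⁺.
Configuration: t₂g⁶ eg⁰.
CFSE = 6(-0.4Δo) + 0(0.6Δo) = -2.4Δo + 0.0Δo = -2.4Δo.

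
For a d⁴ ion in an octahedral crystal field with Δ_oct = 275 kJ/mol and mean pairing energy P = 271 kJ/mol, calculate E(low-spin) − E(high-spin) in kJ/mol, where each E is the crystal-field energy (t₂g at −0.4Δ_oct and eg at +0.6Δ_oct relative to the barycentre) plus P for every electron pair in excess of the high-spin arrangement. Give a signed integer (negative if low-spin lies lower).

High-spin d⁴ fills as t₂g³ eg¹ with CFSE 3(−0.4) + 1(+0.6) = -0.6Δ_oct = -165 kJ/mol.
Low-spin t₂g⁴ eg⁰ gives -1.6Δ_oct = -440 kJ/mol, but forming 1 extra pair costs 1P = 271 kJ/mol, so E(LS) = -440 + 271 = -169 kJ/mol.
E(LS) − E(HS) = -169 − (-165) = -4 kJ/mol.

-4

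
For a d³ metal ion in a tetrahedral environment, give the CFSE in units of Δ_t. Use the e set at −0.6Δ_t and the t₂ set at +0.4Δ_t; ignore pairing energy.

-0.8 Δ_t

Tetrahedral splitting is small, so the complex is high-spin.
Configuration: e² t₂¹.
CFSE = 2(-0.6Δ_t) + 1(0.4Δ_t) = -1.2Δ_t + 0.4Δ_t = -0.8Δ_t.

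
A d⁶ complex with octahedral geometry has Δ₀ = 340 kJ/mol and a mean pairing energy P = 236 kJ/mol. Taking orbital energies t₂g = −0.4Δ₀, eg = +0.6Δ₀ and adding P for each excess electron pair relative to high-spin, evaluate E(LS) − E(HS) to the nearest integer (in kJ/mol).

-208

High-spin: t₂g⁴ eg², CFSE = -0.4Δ₀ = -136 kJ/mol.
Low-spin t₂g⁶ eg⁰ gives -2.4Δ₀ = -816 kJ/mol, but forming 2 extra pairs costs 2P = 472 kJ/mol, so E(LS) = -816 + 472 = -344 kJ/mol.
The difference is -344 − (-136) = -208 kJ/mol, so low-spin lies lower.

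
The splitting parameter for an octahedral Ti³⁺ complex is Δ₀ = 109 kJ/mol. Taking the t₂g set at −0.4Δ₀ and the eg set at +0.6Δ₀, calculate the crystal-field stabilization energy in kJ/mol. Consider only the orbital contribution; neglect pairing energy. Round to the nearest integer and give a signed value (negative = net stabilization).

-44

Ti³⁺: group 4, so d-count = 4 − 3 = 1.
For octahedral d¹ the high- and low-spin configurations coincide.
Electron filling gives t₂g¹ eg⁰.
The orbital stabilization is -0.4Δ₀ = -0.4 × 109 = -44 kJ/mol.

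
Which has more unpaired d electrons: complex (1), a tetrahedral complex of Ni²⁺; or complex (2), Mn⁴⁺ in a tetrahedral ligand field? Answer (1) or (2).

(2)

(1): Ni²⁺: group 10, so d-count = 10 − 2 = 8; Tetrahedral splitting is small, so the complex is high-spin; e^4 t2^4 → 2 unpaired.
(2): Group 7 minus oxidation state +4 gives a d³ configuration for Mn⁴⁺; With tetrahedral geometry the complex is necessarily high-spin; e^2 t2^1 → 3 unpaired.
So (2) has more unpaired electrons.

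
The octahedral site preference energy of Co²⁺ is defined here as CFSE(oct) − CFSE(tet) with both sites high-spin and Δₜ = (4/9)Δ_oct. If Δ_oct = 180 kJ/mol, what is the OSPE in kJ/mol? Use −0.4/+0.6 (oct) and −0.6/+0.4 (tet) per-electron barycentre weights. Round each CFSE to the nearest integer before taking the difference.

Co²⁺: group 9, so d-count = 9 − 2 = 7.
In an octahedral site d⁷ (HS) is t2g^5 e_g^2, giving CFSE(oct) = -0.8Δ_oct = -144 kJ/mol.
In a tetrahedral site the filling is e^4 t2^3: CFSE(tet) = -1.2Δₜ = -1.2 × (4/9)(180) = -96 kJ/mol.
OSPE = -144 − (-96) = -48 kJ/mol.

-48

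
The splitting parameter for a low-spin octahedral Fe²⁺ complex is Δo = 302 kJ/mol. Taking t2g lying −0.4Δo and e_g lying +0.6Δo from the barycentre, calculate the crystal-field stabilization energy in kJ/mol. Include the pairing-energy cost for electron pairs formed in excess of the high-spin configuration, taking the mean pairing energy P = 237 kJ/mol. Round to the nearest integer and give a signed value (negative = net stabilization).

-251

Fe²⁺: group 8, so d-count = 8 − 2 = 6.
Configuration: t2g^6 e_g^0.
The orbital stabilization is -2.4Δo = -2.4 × 302 = -725 kJ/mol.
High-spin d⁶ would be t2g^4 e_g^2 with 1 pair; low-spin has 3, so 2 excess pairs cost +2P = +474 kJ/mol.
Combining: -725 + 474 = -251 kJ/mol.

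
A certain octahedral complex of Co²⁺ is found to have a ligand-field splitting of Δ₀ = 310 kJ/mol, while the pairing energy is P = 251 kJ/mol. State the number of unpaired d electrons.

1

Co sits in group 9; removing 2 electrons leaves Co²⁺ with 9 − 2 = 7 d electrons.
With Δ₀ > P the complex is low-spin.
Filling d⁷ accordingly: t2g^6 e_g^1.
Unpaired electrons: 1.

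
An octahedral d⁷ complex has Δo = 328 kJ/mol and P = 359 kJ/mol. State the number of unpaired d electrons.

Here Δo < P (328 < 359), so the high-spin state is favoured.
That gives t₂g⁵ eg².
Unpaired electrons: 3.

3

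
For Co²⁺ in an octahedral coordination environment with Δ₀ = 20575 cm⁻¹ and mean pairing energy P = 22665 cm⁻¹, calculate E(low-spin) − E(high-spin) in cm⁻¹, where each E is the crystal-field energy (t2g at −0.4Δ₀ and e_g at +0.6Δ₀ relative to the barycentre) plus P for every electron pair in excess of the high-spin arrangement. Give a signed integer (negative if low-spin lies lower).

2090

Co is in group 9, so Co²⁺ is d⁷ (9 − 2 = 7).
In the high-spin limit (t2g^5 e_g^2) the orbital term is -0.8Δ₀ = -16460 cm⁻¹, with no excess pairing.
Low-spin: t2g^6 e_g^1, orbital CFSE = -1.8Δ₀ = -37035 cm⁻¹; plus 1 excess pair × P = +22665 cm⁻¹; total -14370 cm⁻¹.
The difference is -14370 − (-16460) = 2090 cm⁻¹, so high-spin lies lower.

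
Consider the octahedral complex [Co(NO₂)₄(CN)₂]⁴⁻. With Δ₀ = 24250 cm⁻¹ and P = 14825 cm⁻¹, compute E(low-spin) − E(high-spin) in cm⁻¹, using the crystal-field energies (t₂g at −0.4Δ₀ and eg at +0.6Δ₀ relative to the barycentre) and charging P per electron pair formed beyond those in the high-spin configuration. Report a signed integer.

-9425

Ligand charges: 4×(-1) from NO₂⁻ and 2×(-1) from CN⁻ sum to -6; with overall charge -4, Co is +2.
Co is in group 9, so Co²⁺ is d⁷ (9 − 2 = 7).
High-spin d⁷ fills as t₂g⁵ eg² with CFSE 5(−0.4) + 2(+0.6) = -0.8Δ₀ = -19400 cm⁻¹.
Low-spin: t₂g⁶ eg¹, orbital CFSE = -1.8Δ₀ = -43650 cm⁻¹; plus 1 excess pair × P = +14825 cm⁻¹; total -28825 cm⁻¹.
E(LS) − E(HS) = -28825 − (-19400) = -9425 cm⁻¹.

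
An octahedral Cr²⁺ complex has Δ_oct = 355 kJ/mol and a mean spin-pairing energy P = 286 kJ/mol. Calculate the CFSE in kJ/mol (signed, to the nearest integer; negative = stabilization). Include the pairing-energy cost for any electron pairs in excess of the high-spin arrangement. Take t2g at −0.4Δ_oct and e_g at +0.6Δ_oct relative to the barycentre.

-282

Cr is in group 6, so Cr²⁺ is d⁴ (6 − 2 = 4).
With Δ_oct > P the complex is low-spin.
That gives t2g^4 e_g^0.
Orbital CFSE = -1.6Δ_oct = -1.6 × 355 = -568 kJ/mol.
Excess pairs vs high-spin: 1 − 0 = 1; pairing cost = +286 kJ/mol.
Net CFSE = -568 + 286 = -282 kJ/mol.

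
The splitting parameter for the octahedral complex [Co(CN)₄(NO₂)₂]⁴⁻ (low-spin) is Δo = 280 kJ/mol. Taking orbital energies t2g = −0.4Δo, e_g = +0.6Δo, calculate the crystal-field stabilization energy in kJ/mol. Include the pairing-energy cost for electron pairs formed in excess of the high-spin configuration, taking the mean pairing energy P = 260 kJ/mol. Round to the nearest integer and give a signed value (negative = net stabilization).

-244

Ligand charges: 4×(-1) from CN⁻ and 2×(-1) from NO₂⁻ sum to -6; with overall charge -4, Co is +2.
Co sits in group 9; removing 2 electrons leaves Co²⁺ with 9 − 2 = 7 d electrons.
The d⁷ electrons fill as t2g^6 e_g^1.
CFSE(orbital) = 6×(-0.4Δo) + 1×(0.6Δo) = -1.8Δo; with Δo = 280 kJ/mol that is -504 kJ/mol.
Pairing penalty: 3 pairs vs 2 in the high-spin reference → 1 extra × P = 260 kJ/mol.
Overall CFSE = -504 + 260 = -244 kJ/mol.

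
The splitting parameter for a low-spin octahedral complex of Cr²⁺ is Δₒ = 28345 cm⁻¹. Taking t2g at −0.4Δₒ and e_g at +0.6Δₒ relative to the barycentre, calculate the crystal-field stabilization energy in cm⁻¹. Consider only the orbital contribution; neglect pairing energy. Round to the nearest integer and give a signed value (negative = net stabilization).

Cr is in group 6, so Cr²⁺ is d⁴ (6 − 2 = 4).
Electron filling gives t2g^4 e_g^0.
The orbital stabilization is -1.6Δₒ = -1.6 × 28345 = -45352 cm⁻¹.

-45352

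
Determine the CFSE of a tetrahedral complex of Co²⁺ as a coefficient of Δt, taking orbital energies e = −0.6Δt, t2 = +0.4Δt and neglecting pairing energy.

-1.2 Δt

Group 9 minus oxidation state +2 gives a d⁷ configuration for Co²⁺.
With tetrahedral geometry the complex is necessarily high-spin.
Configuration: e^4 t2^3.
CFSE = 4(-0.6Δt) + 3(0.4Δt) = -2.4Δt + 1.2Δt = -1.2Δt.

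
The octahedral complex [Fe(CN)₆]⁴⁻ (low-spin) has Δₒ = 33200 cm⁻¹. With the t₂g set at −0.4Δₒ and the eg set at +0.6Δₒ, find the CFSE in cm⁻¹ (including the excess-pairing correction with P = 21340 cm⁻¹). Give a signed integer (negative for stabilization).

Each CN⁻ contributes -1; 6 × (-1) = -6. With overall charge -4, Fe is in the +2 oxidation state.
Group 8 minus oxidation state +2 gives a d⁶ configuration for Fe²⁺.
Electron filling gives t₂g⁶ eg⁰.
CFSE(orbital) = 6×(-0.4Δₒ) + 0×(0.6Δₒ) = -2.4Δₒ; with Δₒ = 33200 cm⁻¹ that is -79680 cm⁻¹.
Relative to high-spin t₂g⁴ eg² (1 paired), the low-spin configuration has 2 additional pairs, contributing +2 × 21340 = +42680 cm⁻¹.
Net CFSE = -79680 + 42680 = -37000 cm⁻¹.

-37000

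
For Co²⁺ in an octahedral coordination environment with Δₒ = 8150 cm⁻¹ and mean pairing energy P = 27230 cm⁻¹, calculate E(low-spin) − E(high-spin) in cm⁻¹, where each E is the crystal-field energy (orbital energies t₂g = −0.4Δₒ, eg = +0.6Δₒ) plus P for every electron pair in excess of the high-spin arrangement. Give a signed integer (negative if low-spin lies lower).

Co is in group 9, so Co²⁺ is d⁷ (9 − 2 = 7).
High-spin: t₂g⁵ eg², CFSE = -0.8Δₒ = -6520 cm⁻¹.
For low-spin the configuration is t₂g⁶ eg¹: orbital energy -1.8 × 8150 = -14670 cm⁻¹, and 1 additional pair relative to high-spin adds 27230 cm⁻¹, giving 12560 cm⁻¹.
Thus E(LS) − E(HS) = 19080 cm⁻¹.

19080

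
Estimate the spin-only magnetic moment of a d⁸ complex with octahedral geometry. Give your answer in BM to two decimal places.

2.83 BM

Configuration: t₂g⁶ eg² → 2 unpaired electrons.
μ(spin-only) = √[2(2+2)] = √8 ≈ 2.83 BM.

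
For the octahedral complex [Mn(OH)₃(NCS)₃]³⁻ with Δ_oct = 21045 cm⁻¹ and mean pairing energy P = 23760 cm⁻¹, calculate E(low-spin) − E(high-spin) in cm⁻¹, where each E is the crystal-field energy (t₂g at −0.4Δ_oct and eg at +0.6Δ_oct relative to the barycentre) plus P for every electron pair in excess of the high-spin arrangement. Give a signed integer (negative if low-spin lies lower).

Ligand charges: 3×(-1) from OH⁻ and 3×(-1) from NCS⁻ sum to -6; with overall charge -3, Mn is +3.
Mn is in group 7, so Mn³⁺ is d⁴ (7 − 3 = 4).
High-spin d⁴ fills as t₂g³ eg¹ with CFSE 3(−0.4) + 1(+0.6) = -0.6Δ_oct = -12627 cm⁻¹.
Low-spin: t₂g⁴ eg⁰, orbital CFSE = -1.6Δ_oct = -33672 cm⁻¹; plus 1 excess pair × P = +23760 cm⁻¹; total -9912 cm⁻¹.
E(LS) − E(HS) = -9912 − (-12627) = 2715 cm⁻¹.

2715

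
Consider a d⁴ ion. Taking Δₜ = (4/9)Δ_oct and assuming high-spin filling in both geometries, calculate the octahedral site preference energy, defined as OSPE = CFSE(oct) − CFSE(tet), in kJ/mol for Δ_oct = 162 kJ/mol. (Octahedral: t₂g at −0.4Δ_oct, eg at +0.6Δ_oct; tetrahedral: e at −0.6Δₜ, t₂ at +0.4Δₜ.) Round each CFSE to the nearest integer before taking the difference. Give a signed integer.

In an octahedral site d⁴ (HS) is t₂g³ eg¹, giving CFSE(oct) = -0.6Δ_oct = -97 kJ/mol.
In a tetrahedral site the filling is e² t₂²: CFSE(tet) = -0.4Δₜ = -0.4 × (4/9)(162) = -29 kJ/mol.
OSPE = CFSE(oct) − CFSE(tet) = -97 − (-29) = -68 kJ/mol.

-68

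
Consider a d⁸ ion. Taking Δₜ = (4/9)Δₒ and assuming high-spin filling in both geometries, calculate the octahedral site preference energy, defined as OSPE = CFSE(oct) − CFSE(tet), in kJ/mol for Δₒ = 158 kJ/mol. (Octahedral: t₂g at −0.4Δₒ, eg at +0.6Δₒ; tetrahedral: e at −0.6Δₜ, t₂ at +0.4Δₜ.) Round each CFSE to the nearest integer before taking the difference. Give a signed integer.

Octahedral high-spin t₂g⁶ eg²: CFSE = -1.2 × 158 = -190 kJ/mol.
In a tetrahedral site the filling is e⁴ t₂⁴: CFSE(tet) = -0.8Δₜ = -0.8 × (4/9)(158) = -56 kJ/mol.
OSPE = CFSE(oct) − CFSE(tet) = -190 − (-56) = -134 kJ/mol.

-134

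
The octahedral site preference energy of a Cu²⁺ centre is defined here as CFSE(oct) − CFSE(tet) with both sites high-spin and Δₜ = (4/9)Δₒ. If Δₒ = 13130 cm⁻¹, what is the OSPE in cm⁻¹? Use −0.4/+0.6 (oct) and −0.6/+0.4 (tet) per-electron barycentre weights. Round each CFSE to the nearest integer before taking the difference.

Group 11 minus oxidation state +2 gives a d⁹ configuration for Cu²⁺.
In an octahedral site d⁹ (HS) is t₂g⁶ eg³, giving CFSE(oct) = -0.6Δₒ = -7878 cm⁻¹.
In a tetrahedral site the filling is e⁴ t₂⁵: CFSE(tet) = -0.4Δₜ = -0.4 × (4/9)(13130) = -2334 cm⁻¹.
OSPE = CFSE(oct) − CFSE(tet) = -7878 − (-2334) = -5544 cm⁻¹.

-5544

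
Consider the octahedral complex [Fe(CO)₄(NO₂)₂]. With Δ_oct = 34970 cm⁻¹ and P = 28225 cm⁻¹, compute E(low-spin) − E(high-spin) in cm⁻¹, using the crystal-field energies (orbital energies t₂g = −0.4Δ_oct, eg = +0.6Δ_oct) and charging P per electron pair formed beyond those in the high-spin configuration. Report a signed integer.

Ligand charges: 4×(+0) from CO and 2×(-1) from NO₂⁻ sum to -2; with overall charge +0, Fe is +2.
Group 8 minus oxidation state +2 gives a d⁶ configuration for Fe²⁺.
In the high-spin limit (t₂g⁴ eg²) the orbital term is -0.4Δ_oct = -13988 cm⁻¹, with no excess pairing.
Low-spin t₂g⁶ eg⁰ gives -2.4Δ_oct = -83928 cm⁻¹, but forming 2 extra pairs costs 2P = 56450 cm⁻¹, so E(LS) = -83928 + 56450 = -27478 cm⁻¹.
Thus E(LS) − E(HS) = -13490 cm⁻¹.

-13490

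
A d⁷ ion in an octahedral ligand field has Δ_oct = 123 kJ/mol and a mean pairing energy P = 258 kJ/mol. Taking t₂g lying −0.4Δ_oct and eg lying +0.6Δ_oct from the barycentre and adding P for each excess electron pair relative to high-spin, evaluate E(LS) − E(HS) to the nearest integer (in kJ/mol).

135

High-spin d⁷ fills as t₂g⁵ eg² with CFSE 5(−0.4) + 2(+0.6) = -0.8Δ_oct = -98 kJ/mol.
Low-spin t₂g⁶ eg¹ gives -1.8Δ_oct = -221 kJ/mol, but forming 1 extra pair costs 1P = 258 kJ/mol, so E(LS) = -221 + 258 = 37 kJ/mol.
E(LS) − E(HS) = 37 − (-98) = 135 kJ/mol.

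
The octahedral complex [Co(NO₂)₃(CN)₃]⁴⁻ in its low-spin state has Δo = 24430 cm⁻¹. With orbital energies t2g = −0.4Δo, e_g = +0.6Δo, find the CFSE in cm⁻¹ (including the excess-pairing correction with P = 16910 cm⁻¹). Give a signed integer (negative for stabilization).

-27064

Ligand charges: 3×(-1) from NO₂⁻ and 3×(-1) from CN⁻ sum to -6; with overall charge -4, Co is +2.
Co is in group 9, so Co²⁺ is d⁷ (9 − 2 = 7).
Configuration: t2g^6 e_g^1.
CFSE(orbital) = 6×(-0.4Δo) + 1×(0.6Δo) = -1.8Δo; with Δo = 24430 cm⁻¹ that is -43974 cm⁻¹.
High-spin d⁷ would be t2g^5 e_g^2 with 2 pairs; low-spin has 3, so 1 excess pair costs +1P = +16910 cm⁻¹.
Combining: -43974 + 16910 = -27064 cm⁻¹.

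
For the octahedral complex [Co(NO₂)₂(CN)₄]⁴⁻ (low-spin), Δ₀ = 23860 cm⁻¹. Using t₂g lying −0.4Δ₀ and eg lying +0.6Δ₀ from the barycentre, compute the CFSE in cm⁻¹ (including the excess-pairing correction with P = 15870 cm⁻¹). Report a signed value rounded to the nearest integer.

Ligand charges: 2×(-1) from NO₂⁻ and 4×(-1) from CN⁻ sum to -6; with overall charge -4, Co is +2.
Group 9 minus oxidation state +2 gives a d⁷ configuration for Co²⁺.
Electron filling gives t₂g⁶ eg¹.
Orbital CFSE = 6(-0.4) + 1(0.6) = -1.8Δ₀ = -1.8 × 23860 = -42948 cm⁻¹.
Relative to high-spin t₂g⁵ eg² (2 paired), the low-spin configuration has 1 additional pair, contributing +1 × 15870 = +15870 cm⁻¹.
Overall CFSE = -42948 + 15870 = -27078 cm⁻¹.

-27078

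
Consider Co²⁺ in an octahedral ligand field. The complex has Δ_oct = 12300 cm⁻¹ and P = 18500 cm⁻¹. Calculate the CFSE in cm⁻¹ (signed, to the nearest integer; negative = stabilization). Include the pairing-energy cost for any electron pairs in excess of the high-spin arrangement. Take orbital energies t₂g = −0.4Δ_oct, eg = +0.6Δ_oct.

Co is in group 9, so Co²⁺ is d⁷ (9 − 2 = 7).
Since Δ_oct = 12300 cm⁻¹ < P = 18500 cm⁻¹, the complex adopts the high-spin configuration.
Filling d⁷ accordingly: t₂g⁵ eg².
Orbital CFSE = -0.8Δ_oct = -0.8 × 12300 = -9840 cm⁻¹.
High-spin has no excess pairs, so no pairing correction applies.

-9840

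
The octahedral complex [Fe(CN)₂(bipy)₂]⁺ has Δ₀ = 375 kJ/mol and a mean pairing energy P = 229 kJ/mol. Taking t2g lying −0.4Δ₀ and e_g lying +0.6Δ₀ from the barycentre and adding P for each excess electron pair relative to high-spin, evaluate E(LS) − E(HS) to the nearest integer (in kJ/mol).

-292

Ligand charges: 2×(-1) from CN⁻ and 2×(+0) from bipy sum to -2; with overall charge +1, Fe is +3.
Fe is in group 8, so Fe³⁺ is d⁵ (8 − 3 = 5).
High-spin: t2g^3 e_g^2, CFSE = 0.0Δ₀ = 0 kJ/mol.
For low-spin the configuration is t2g^5 e_g^0: orbital energy -2.0 × 375 = -750 kJ/mol, and 2 additional pairs relative to high-spin add 458 kJ/mol, giving -292 kJ/mol.
Thus E(LS) − E(HS) = -292 kJ/mol.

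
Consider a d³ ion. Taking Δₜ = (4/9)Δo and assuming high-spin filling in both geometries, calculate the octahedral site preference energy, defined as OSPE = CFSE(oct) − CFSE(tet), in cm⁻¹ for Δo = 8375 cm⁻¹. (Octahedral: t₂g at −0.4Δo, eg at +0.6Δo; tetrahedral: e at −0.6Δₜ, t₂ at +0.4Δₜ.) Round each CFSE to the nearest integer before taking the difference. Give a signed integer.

In an octahedral site d³ (HS) is t2g^3 e_g^0, giving CFSE(oct) = -1.2Δo = -10050 cm⁻¹.
Tetrahedral e^2 t2^1 gives -0.8Δₜ = -0.8 × (4/9) × 8375 = -2978 cm⁻¹.
OSPE = -10050 − (-2978) = -7072 cm⁻¹.

-7072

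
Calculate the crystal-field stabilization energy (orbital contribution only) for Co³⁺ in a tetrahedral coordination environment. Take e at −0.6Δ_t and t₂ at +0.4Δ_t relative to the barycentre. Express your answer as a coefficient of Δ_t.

-0.6 Δ_t

Co³⁺: group 9, so d-count = 9 − 3 = 6.
With tetrahedral geometry the complex is necessarily high-spin.
Configuration: e³ t₂³.
CFSE = 3(-0.6Δ_t) + 3(0.4Δ_t) = -1.8Δ_t + 1.2Δ_t = -0.6Δ_t.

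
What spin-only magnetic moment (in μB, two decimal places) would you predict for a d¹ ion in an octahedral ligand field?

Configuration: t₂g¹ eg⁰ → 1 unpaired electron.
μ(spin-only) = √[1(1+2)] = √3 ≈ 1.73 μB.

1.73 μB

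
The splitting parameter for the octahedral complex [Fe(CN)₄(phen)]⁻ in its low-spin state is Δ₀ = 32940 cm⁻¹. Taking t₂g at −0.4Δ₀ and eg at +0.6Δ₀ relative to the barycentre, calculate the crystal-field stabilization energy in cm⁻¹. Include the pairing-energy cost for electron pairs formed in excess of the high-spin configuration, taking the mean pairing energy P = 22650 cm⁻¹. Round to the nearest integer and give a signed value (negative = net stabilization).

Ligand charges: 4×(-1) from CN⁻ and 1×(+0) from phen sum to -4; with overall charge -1, Fe is +3.
Fe is in group 8, so Fe³⁺ is d⁵ (8 − 3 = 5).
The d⁵ electrons fill as t₂g⁵ eg⁰.
The orbital stabilization is -2.0Δ₀ = -2.0 × 32940 = -65880 cm⁻¹.
Relative to high-spin t₂g³ eg² (0 paired), the low-spin configuration has 2 additional pairs, contributing +2 × 22650 = +45300 cm⁻¹.
Combining: -65880 + 45300 = -20580 cm⁻¹.

-20580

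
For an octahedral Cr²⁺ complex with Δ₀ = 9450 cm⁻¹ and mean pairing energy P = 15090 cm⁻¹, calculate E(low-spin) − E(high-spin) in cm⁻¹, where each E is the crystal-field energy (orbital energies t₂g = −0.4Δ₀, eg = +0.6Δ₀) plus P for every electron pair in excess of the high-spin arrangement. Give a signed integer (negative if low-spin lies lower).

5640

Cr²⁺: group 6, so d-count = 6 − 2 = 4.
High-spin: t₂g³ eg¹, CFSE = -0.6Δ₀ = -5670 cm⁻¹.
Low-spin: t₂g⁴ eg⁰, orbital CFSE = -1.6Δ₀ = -15120 cm⁻¹; plus 1 excess pair × P = +15090 cm⁻¹; total -30 cm⁻¹.
The difference is -30 − (-5670) = 5640 cm⁻¹, so high-spin lies lower.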